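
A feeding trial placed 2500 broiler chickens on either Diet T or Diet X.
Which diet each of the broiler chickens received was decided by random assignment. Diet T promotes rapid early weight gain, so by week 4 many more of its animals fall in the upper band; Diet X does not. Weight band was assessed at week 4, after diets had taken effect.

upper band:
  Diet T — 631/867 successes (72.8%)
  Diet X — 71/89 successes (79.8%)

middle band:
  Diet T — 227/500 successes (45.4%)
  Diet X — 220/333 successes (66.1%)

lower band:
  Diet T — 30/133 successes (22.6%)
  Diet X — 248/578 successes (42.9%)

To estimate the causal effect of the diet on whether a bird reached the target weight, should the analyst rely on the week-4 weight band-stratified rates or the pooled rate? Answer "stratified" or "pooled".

pooled

Diet X is higher inside every week-4 weight band stratum but Diet T is higher in aggregate. Whether to stratify depends on how week-4 weight band relates to the diet.
Stratifying would compare diets among broiler chickens the diets themselves sorted into week-4 weight band groups — a form of selection on an intermediate. The unconditioned pooled rates give the total causal effect.
Pooled: Diet T 59.2% vs Diet X 53.9%; Diet T is higher overall.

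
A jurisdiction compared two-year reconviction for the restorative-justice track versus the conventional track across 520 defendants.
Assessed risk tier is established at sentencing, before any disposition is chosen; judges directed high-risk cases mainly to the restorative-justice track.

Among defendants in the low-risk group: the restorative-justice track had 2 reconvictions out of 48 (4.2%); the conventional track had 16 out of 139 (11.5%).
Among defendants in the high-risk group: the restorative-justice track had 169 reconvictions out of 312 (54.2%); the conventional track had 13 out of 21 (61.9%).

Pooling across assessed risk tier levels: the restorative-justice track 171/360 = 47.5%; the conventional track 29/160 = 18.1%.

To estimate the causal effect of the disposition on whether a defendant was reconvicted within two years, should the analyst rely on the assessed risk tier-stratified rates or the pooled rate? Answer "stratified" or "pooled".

Within every assessed risk tier level the restorative-justice track has the lower rate, yet pooled the conventional track does — Simpson's reversal.
Assessed risk tier is set before the disposition has any effect — it is not caused by the disposition — and it independently drives the outcome. That makes it a confounder, so the causal comparison is within assessed risk tier levels.
Within each level — low-risk: 4.2% vs 11.5%; high-risk: 54.2% vs 61.9% — the restorative-justice track is lower every time.

stratified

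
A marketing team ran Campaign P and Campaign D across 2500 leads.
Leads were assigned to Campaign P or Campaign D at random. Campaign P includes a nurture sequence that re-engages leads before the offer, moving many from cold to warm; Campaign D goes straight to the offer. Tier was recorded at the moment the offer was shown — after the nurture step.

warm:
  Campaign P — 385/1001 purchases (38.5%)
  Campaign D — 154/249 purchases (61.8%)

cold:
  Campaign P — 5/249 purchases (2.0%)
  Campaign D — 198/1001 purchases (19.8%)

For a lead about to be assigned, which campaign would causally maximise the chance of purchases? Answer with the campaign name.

The engagement tier-specific comparison favours Campaign D throughout, but the pooled figures favour Campaign P. The question is whether to condition on engagement tier.
The distribution of engagement tier is itself part of what the campaign does — it is an intermediate outcome. Holding it fixed would remove that part of the effect; the total effect is the pooled difference.
Pooled: Campaign P 31.2% vs Campaign D 28.2%; Campaign P is higher overall.

Campaign P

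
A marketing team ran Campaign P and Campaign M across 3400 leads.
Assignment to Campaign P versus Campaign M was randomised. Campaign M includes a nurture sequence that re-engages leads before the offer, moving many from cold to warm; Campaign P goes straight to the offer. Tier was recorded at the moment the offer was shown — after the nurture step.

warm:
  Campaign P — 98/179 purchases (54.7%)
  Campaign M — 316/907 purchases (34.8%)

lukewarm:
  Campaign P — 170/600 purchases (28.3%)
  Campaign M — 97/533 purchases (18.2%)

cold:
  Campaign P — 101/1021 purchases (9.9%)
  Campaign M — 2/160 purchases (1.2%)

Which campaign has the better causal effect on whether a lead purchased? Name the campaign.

Campaign M

Within every engagement tier level Campaign P has the higher rate, yet pooled Campaign M does — Simpson's reversal.
Engagement tier here is a post-treatment variable shaped by the campaign; conditioning on it would introduce bias rather than remove it. The overall comparison is the causal one.
Pooled: Campaign P 20.5% vs Campaign M 25.9%; Campaign M is higher overall.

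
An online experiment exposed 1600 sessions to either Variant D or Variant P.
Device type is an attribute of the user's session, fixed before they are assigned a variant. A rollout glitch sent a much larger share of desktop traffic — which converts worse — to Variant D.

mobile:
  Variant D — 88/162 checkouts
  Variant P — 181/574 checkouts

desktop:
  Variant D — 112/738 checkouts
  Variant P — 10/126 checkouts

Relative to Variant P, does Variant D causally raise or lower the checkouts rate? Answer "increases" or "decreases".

Variant D is higher inside every device type stratum but Variant P is higher in aggregate. Whether to stratify depends on how device type relates to the variant.
Device type is set before the variant has any effect — it is not caused by the variant — and it independently drives the outcome. That makes it a confounder, so the causal comparison is within device type levels.
Within each level — mobile: 54.3% vs 31.5%; desktop: 15.2% vs 7.9% — Variant D is higher every time.

increases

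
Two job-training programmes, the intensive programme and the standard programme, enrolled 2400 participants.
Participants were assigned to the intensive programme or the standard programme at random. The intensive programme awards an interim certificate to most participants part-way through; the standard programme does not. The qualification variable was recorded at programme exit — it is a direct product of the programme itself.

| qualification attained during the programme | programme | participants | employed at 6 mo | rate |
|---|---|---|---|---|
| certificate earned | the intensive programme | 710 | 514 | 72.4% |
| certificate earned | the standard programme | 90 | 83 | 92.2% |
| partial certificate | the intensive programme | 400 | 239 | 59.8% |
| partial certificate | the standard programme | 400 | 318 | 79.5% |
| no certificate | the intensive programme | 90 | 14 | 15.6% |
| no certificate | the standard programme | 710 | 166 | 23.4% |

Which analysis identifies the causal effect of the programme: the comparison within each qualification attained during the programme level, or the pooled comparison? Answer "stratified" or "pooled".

pooled

Within every qualification attained during the programme level the standard programme has the higher rate, yet pooled the intensive programme does — Simpson's reversal.
Because the programme influences qualification attained during the programme, qualification attained during the programme is a post-treatment mediator, not a confounder. Stratifying on it would bias the estimate; the causal effect is the crude pooled difference.
Pooled: the intensive programme 63.9% vs the standard programme 47.2%; the intensive programme is higher overall.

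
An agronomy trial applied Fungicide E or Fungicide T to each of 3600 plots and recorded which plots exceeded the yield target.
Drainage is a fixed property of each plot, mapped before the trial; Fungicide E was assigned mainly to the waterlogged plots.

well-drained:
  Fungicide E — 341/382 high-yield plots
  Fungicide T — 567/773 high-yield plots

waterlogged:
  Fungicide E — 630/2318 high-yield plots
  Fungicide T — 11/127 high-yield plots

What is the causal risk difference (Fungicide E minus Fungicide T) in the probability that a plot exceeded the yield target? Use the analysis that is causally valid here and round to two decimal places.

Field drainage is set before the fungicide has any effect — it is not caused by the fungicide — and it independently drives the outcome. That makes it a confounder, so the causal comparison is within field drainage levels.
Adjusting over the population distribution of field drainage: 0.321·(0.893−0.734) + 0.679·(0.272−0.087) = +0.177.

+0.18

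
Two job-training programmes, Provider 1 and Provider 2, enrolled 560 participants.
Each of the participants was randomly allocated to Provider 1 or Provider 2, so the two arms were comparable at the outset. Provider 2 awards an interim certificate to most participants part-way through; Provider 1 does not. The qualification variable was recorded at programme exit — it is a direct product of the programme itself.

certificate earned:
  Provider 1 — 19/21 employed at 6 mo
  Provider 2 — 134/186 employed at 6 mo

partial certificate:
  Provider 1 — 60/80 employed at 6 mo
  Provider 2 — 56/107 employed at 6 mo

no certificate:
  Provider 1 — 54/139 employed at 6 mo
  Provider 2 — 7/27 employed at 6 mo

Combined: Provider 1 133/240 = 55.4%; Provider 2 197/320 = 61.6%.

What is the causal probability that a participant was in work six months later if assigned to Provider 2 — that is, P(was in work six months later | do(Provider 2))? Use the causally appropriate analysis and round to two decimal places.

Within every qualification attained during the programme level Provider 1 has the higher rate, yet pooled Provider 2 does — Simpson's reversal.
Because the programme influences qualification attained during the programme, qualification attained during the programme is a post-treatment mediator, not a confounder. Stratifying on it would bias the estimate; the causal effect is the crude pooled difference.
So P(outcome | do(Provider 2)) is just the pooled rate for Provider 2: 197/320 = 0.616.

0.62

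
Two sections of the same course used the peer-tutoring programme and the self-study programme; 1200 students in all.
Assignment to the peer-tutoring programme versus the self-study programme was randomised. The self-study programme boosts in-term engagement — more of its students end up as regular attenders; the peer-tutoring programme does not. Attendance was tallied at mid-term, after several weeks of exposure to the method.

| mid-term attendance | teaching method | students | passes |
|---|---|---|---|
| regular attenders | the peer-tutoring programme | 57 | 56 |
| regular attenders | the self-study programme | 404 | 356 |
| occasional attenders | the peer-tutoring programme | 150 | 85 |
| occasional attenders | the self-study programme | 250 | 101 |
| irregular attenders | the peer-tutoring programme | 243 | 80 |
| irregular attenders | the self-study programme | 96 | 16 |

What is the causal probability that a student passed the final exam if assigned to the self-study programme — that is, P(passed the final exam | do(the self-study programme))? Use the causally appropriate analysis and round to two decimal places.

Within every mid-term attendance level the peer-tutoring programme has the higher rate, yet pooled the self-study programme does — Simpson's reversal.
The distribution of mid-term attendance is itself part of what the teaching method does — it is an intermediate outcome. Holding it fixed would remove that part of the effect; the total effect is the pooled difference.
So P(outcome | do(the self-study programme)) is just the pooled rate for the self-study programme: 473/750 = 0.631.

0.63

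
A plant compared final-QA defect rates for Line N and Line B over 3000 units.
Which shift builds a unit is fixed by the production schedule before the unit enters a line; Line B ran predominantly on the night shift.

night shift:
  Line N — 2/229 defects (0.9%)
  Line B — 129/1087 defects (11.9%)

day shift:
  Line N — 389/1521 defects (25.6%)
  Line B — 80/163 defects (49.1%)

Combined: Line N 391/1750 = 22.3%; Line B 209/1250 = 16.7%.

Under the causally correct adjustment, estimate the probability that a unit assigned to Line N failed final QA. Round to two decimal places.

The shift-specific comparison favours Line N throughout, but the pooled figures favour Line B. The question is whether to condition on shift.
Nothing the line does changes shift; the imbalance is an allocation artefact. With shift also predicting the outcome, the pooled figure is confounded, and the within-stratum comparison is the causal one.
Standardising Line N to the population shift mix: 0.439·2/229 + 0.561·389/1521 = 0.147.

0.15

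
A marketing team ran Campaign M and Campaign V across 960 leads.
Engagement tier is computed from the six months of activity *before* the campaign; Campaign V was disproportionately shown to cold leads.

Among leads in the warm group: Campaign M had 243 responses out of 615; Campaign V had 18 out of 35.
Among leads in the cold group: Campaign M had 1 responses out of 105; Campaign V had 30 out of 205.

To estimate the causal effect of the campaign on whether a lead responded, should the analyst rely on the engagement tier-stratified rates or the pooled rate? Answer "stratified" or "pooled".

Campaign V is higher inside every engagement tier stratum but Campaign M is higher in aggregate. Whether to stratify depends on how engagement tier relates to the campaign.
Since engagement tier is a pre-existing factor (not a product of the campaign) and it affects the outcome on its own, it is a confounder. The stratified rates, not the pooled rate, identify the causal effect.
Within each level — warm: 39.5% vs 51.4%; cold: 1.0% vs 14.6% — Campaign V is higher every time.

stratified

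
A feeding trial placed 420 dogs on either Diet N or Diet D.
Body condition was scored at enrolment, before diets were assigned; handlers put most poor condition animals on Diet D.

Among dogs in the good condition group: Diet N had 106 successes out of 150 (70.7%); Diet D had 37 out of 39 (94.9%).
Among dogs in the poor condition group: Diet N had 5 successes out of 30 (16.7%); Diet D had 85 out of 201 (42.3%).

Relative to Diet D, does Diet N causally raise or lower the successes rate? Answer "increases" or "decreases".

decreases

Within every starting body condition level Diet D has the higher rate, yet pooled Diet N does — Simpson's reversal.
Here starting body condition is a common cause — it drives both which diet a case falls under and the outcome. The crude comparison mixes populations; the stratum-specific rates are the causally relevant ones.
Within each level — good condition: 70.7% vs 94.9%; poor condition: 16.7% vs 42.3% — Diet D is higher every time.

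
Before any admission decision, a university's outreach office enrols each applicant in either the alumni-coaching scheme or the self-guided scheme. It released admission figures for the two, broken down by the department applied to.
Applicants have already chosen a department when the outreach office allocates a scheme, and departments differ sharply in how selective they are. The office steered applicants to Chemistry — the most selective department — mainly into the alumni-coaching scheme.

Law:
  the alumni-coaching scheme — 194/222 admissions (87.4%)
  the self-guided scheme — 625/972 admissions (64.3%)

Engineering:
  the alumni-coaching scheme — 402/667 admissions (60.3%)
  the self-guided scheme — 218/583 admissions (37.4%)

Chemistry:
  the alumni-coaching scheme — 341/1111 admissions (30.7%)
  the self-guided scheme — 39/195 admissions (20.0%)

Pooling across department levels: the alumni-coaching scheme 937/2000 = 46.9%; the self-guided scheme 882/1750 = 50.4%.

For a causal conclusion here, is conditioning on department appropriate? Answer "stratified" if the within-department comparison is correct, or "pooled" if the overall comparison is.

stratified

Department differs across outreach schemes for reasons unrelated to any effect of the outreach scheme itself, and it separately predicts the outcome — a classic confounder. We must compare within department levels.
Within each level — Law: 87.4% vs 64.3%; Engineering: 60.3% vs 37.4%; Chemistry: 30.7% vs 20.0% — the alumni-coaching scheme is higher every time.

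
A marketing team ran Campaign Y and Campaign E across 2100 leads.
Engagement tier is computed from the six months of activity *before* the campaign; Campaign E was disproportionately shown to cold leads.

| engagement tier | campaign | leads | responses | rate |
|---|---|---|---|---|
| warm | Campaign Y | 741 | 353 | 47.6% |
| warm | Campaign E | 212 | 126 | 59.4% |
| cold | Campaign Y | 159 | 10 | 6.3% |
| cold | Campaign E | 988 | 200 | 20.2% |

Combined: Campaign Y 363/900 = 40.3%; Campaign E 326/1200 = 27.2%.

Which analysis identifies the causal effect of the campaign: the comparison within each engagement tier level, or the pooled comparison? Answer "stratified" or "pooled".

Since engagement tier is a pre-existing factor (not a product of the campaign) and it affects the outcome on its own, it is a confounder. The stratified rates, not the pooled rate, identify the causal effect.
Within each level — warm: 47.6% vs 59.4%; cold: 6.3% vs 20.2% — Campaign E is higher every time.

stratified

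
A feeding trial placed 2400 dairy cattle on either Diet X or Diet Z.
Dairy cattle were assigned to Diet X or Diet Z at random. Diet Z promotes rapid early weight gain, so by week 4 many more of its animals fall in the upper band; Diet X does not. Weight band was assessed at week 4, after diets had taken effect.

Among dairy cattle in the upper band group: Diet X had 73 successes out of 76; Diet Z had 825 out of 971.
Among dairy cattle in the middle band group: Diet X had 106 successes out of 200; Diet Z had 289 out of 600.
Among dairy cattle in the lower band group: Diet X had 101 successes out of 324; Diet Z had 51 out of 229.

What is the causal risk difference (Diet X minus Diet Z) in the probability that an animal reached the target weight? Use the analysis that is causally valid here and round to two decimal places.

-0.18

Within every week-4 weight band level Diet X has the higher rate, yet pooled Diet Z does — Simpson's reversal.
Stratifying would compare diets among dairy cattle the diets themselves sorted into week-4 weight band groups — a form of selection on an intermediate. The unconditioned pooled rates give the total causal effect.
The causal difference is the pooled difference: 0.467 − 0.647 = -0.181.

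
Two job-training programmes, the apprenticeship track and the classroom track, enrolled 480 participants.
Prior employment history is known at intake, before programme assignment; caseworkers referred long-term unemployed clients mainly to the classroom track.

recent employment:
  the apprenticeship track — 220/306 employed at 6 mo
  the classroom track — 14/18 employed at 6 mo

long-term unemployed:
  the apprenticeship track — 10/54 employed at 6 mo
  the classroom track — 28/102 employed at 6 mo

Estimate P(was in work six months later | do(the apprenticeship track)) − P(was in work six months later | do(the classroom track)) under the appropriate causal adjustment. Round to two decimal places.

Prior employment history satisfies the back-door criterion: it is not a descendant of the programme, and it blocks the spurious path from programme to outcome. Adjusting for it (i.e., using the within-prior employment history rates) gives the causal effect.
Adjusting over the population distribution of prior employment history: 0.675·(0.719−0.778) + 0.325·(0.185−0.275) = -0.069.

-0.07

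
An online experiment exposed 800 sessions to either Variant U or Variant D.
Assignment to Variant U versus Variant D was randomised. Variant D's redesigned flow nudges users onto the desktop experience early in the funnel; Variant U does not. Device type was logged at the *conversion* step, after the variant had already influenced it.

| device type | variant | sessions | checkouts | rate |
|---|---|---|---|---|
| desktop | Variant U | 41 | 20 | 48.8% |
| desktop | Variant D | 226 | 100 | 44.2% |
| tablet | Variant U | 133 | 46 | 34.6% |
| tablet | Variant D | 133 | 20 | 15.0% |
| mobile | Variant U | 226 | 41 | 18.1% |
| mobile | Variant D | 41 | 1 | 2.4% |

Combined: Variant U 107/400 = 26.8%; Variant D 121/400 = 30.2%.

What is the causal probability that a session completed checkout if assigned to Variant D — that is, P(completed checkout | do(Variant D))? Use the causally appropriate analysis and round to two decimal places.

The stratified and pooled comparisons disagree (Variant U wins within each device type; Variant D wins overall), so the answer turns on the causal role of device type.
The distribution of device type is itself part of what the variant does — it is an intermediate outcome. Holding it fixed would remove that part of the effect; the total effect is the pooled difference.
So P(outcome | do(Variant D)) is just the pooled rate for Variant D: 121/400 = 0.302.

0.30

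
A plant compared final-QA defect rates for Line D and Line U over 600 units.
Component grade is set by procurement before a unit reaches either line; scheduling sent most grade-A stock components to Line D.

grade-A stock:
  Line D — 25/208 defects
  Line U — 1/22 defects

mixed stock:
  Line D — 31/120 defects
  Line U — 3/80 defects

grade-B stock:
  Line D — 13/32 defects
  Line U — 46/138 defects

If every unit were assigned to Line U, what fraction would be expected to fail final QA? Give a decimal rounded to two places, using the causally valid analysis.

The component grade-specific comparison favours Line U throughout, but the pooled figures favour Line D. The question is whether to condition on component grade.
Component grade differs across lines for reasons unrelated to any effect of the line itself, and it separately predicts the outcome — a classic confounder. We must compare within component grade levels.
Standardising Line U to the population component grade mix: 0.383·1/22 + 0.333·3/80 + 0.283·46/138 = 0.124.

0.12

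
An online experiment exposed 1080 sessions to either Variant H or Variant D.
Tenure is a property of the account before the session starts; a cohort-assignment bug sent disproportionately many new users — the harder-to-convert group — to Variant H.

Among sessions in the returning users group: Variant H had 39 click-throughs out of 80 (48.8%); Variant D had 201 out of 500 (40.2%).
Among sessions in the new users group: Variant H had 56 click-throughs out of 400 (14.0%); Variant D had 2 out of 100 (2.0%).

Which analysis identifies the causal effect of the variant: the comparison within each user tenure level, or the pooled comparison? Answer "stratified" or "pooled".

User tenure differs across variants for reasons unrelated to any effect of the variant itself, and it separately predicts the outcome — a classic confounder. We must compare within user tenure levels.
Within each level — returning users: 48.8% vs 40.2%; new users: 14.0% vs 2.0% — Variant H is higher every time.

stratified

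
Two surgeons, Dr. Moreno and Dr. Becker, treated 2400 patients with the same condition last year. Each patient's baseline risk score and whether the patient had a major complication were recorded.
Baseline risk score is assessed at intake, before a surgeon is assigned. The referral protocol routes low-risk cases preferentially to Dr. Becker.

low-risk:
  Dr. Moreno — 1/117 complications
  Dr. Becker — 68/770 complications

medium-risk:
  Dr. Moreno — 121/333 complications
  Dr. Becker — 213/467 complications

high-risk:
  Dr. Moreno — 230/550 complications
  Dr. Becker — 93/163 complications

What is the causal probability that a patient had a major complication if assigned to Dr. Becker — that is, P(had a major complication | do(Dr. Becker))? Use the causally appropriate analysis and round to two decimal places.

0.35

Dr. Moreno is lower inside every baseline risk score stratum but Dr. Becker is lower in aggregate. Whether to stratify depends on how baseline risk score relates to the surgeon.
Baseline risk score satisfies the back-door criterion: it is not a descendant of the surgeon, and it blocks the spurious path from surgeon to outcome. Adjusting for it (i.e., using the within-baseline risk score rates) gives the causal effect.
Standardising Dr. Becker to the population baseline risk score mix: 0.370·68/770 + 0.333·213/467 + 0.297·93/163 = 0.354.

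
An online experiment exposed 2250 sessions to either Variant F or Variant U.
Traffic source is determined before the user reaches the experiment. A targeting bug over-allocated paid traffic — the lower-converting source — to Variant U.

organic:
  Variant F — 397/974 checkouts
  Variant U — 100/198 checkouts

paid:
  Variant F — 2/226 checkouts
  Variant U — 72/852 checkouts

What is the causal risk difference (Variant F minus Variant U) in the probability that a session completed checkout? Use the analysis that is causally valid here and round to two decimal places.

The imbalance in traffic source arose from how sessions were allocated, not from anything the variant did; and traffic source independently affects the outcome. The pooled gap is confounded — condition on traffic source.
Adjusting over the population distribution of traffic source: 0.521·(0.408−0.505) + 0.479·(0.009−0.085) = -0.087.

-0.09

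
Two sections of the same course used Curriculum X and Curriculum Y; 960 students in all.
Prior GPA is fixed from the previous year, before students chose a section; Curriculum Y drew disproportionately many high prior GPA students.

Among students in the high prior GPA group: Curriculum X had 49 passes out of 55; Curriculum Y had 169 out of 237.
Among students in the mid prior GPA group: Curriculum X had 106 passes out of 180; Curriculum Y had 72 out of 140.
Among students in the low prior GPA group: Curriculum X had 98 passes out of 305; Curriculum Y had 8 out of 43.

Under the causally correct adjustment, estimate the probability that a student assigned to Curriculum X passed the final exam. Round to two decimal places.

0.58

The stratified and pooled comparisons disagree (Curriculum X wins within each prior GPA band; Curriculum Y wins overall), so the answer turns on the causal role of prior GPA band.
Prior GPA band differs across teaching methods for reasons unrelated to any effect of the teaching method itself, and it separately predicts the outcome — a classic confounder. We must compare within prior GPA band levels.
Standardising Curriculum X to the population prior GPA band mix: 0.304·49/55 + 0.333·106/180 + 0.362·98/305 = 0.584.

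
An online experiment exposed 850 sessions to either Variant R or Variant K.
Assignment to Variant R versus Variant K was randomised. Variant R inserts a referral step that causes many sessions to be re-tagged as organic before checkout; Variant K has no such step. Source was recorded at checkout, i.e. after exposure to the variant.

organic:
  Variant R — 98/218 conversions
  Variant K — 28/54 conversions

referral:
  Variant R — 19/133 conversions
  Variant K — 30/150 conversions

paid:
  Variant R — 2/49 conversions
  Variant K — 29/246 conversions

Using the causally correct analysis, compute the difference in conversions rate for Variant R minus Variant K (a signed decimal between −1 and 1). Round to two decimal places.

Traffic source is recorded after the variant and is itself shifted by it — it sits on the causal path from variant to outcome. Conditioning on a mediator would strip out part of the effect we want; the pooled comparison gives the total causal effect.
The causal difference is the pooled difference: 0.297 − 0.193 = +0.104.

+0.10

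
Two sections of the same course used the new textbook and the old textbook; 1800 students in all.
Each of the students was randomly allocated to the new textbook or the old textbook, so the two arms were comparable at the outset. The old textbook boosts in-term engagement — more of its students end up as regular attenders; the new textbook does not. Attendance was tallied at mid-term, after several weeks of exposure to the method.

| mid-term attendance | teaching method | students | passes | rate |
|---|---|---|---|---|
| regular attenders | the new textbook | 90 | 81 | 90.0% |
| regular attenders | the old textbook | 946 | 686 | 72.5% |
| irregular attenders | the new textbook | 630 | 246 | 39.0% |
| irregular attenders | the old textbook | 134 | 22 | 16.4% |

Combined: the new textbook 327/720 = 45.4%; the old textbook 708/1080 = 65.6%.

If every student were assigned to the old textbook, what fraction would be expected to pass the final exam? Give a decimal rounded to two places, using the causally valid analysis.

0.66

The mid-term attendance-specific comparison favours the new textbook throughout, but the pooled figures favour the old textbook. The question is whether to condition on mid-term attendance.
Because the teaching method influences mid-term attendance, mid-term attendance is a post-treatment mediator, not a confounder. Stratifying on it would bias the estimate; the causal effect is the crude pooled difference.
So P(outcome | do(the old textbook)) is just the pooled rate for the old textbook: 708/1080 = 0.656.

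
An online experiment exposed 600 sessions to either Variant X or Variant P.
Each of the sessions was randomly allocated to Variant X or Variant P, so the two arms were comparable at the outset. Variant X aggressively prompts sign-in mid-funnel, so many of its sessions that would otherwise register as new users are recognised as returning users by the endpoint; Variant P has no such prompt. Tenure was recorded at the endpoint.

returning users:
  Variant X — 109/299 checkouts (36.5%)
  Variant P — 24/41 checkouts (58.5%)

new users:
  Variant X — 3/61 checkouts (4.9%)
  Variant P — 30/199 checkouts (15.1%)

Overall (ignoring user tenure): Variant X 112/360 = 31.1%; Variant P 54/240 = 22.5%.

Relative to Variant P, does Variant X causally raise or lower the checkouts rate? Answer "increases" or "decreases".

Variant P is higher inside every user tenure stratum but Variant X is higher in aggregate. Whether to stratify depends on how user tenure relates to the variant.
User tenure lies on the pathway variant → user tenure → outcome, so adjusting for it blocks the indirect effect. For the total causal effect of variant, use the unadjusted pooled rates.
Pooled: Variant X 31.1% vs Variant P 22.5%; Variant X is higher overall.

increases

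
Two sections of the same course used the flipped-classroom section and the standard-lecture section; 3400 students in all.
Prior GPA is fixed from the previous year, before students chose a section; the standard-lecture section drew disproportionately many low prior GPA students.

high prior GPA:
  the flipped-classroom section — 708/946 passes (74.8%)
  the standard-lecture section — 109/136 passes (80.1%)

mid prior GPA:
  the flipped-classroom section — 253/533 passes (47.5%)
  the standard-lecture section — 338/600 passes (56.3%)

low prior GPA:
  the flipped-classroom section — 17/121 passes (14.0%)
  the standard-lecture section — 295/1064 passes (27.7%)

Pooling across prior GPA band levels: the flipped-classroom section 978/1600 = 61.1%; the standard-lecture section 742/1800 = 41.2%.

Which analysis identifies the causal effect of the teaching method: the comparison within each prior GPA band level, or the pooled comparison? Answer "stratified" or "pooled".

Prior GPA band is set before the teaching method has any effect — it is not caused by the teaching method — and it independently drives the outcome. That makes it a confounder, so the causal comparison is within prior GPA band levels.
Within each level — high prior GPA: 74.8% vs 80.1%; mid prior GPA: 47.5% vs 56.3%; low prior GPA: 14.0% vs 27.7% — the standard-lecture section is higher every time.

stratified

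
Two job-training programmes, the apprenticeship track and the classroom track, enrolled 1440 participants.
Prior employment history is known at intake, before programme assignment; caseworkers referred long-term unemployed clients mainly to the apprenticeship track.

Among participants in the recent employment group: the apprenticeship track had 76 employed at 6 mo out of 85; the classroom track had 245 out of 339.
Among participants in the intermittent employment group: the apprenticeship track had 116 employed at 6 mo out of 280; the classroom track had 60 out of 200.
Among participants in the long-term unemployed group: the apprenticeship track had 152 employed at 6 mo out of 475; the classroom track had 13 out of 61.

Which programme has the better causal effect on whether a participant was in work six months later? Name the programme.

Since prior employment history is a pre-existing factor (not a product of the programme) and it affects the outcome on its own, it is a confounder. The stratified rates, not the pooled rate, identify the causal effect.
Within each level — recent employment: 89.4% vs 72.3%; intermittent employment: 41.4% vs 30.0%; long-term unemployed: 32.0% vs 21.3% — the apprenticeship track is higher every time.

the apprenticeship track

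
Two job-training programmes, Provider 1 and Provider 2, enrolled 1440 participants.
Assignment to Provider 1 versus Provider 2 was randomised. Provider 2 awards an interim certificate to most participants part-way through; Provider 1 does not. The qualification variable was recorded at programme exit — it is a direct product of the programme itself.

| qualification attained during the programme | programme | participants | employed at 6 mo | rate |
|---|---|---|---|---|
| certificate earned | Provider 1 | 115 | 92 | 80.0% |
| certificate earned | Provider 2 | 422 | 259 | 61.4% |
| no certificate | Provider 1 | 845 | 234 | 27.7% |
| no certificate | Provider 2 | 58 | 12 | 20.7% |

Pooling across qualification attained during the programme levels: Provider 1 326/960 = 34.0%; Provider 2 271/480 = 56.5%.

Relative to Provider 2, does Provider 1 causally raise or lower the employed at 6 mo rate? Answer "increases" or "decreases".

The stratified and pooled comparisons disagree (Provider 1 wins within each qualification attained during the programme; Provider 2 wins overall), so the answer turns on the causal role of qualification attained during the programme.
Stratifying would compare programmes among participants the programmes themselves sorted into qualification attained during the programme groups — a form of selection on an intermediate. The unconditioned pooled rates give the total causal effect.
Pooled: Provider 1 34.0% vs Provider 2 56.5%; Provider 2 is higher overall.

decreases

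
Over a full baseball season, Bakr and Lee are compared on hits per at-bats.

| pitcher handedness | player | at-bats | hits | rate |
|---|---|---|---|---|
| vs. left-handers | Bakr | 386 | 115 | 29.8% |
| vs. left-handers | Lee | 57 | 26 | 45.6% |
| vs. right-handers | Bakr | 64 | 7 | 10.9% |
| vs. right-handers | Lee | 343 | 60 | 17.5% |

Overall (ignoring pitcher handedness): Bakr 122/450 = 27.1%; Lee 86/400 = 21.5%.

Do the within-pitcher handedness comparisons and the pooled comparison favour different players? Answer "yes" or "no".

yes

Within each pitcher handedness level (vs. left-handers 29.8% vs 45.6%; vs. right-handers 10.9% vs 17.5%), Lee has the higher rate every time. Pooled: 27.1% vs 21.5% — Bakr has the higher rate overall. The two comparisons disagree.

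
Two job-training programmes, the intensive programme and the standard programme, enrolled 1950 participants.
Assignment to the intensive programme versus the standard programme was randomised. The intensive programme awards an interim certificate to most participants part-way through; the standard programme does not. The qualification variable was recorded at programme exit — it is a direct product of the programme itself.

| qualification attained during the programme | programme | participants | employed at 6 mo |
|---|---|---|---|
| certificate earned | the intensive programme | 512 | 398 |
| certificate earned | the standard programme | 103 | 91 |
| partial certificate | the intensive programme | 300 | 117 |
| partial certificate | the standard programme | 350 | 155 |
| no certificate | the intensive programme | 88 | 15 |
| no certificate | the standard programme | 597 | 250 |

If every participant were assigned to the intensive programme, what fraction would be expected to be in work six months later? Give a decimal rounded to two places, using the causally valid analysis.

0.59

Stratifying would compare programmes among participants the programmes themselves sorted into qualification attained during the programme groups — a form of selection on an intermediate. The unconditioned pooled rates give the total causal effect.
So P(outcome | do(the intensive programme)) is just the pooled rate for the intensive programme: 530/900 = 0.589.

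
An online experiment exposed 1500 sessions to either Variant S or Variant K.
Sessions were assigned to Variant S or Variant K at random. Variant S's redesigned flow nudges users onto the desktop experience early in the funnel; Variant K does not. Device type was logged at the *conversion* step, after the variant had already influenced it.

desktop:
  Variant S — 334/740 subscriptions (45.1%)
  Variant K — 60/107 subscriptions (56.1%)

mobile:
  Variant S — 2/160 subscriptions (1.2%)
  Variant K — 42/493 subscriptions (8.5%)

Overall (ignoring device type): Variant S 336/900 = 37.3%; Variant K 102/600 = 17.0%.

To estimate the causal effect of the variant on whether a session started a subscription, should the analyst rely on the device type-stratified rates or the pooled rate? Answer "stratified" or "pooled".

The stratified and pooled comparisons disagree (Variant K wins within each device type; Variant S wins overall), so the answer turns on the causal role of device type.
Device type here is a post-treatment variable shaped by the variant; conditioning on it would introduce bias rather than remove it. The overall comparison is the causal one.
Pooled: Variant S 37.3% vs Variant K 17.0%; Variant S is higher overall.

pooled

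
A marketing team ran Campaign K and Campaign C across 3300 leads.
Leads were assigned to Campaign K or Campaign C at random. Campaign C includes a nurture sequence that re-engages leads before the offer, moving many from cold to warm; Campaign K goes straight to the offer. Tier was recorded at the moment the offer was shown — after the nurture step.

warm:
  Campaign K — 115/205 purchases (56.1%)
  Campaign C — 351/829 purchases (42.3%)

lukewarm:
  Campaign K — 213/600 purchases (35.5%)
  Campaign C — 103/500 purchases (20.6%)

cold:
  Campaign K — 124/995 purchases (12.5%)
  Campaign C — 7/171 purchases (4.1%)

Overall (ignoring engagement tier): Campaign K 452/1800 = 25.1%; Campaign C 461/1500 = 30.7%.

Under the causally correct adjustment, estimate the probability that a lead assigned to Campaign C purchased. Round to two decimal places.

The engagement tier-specific comparison favours Campaign K throughout, but the pooled figures favour Campaign C. The question is whether to condition on engagement tier.
Engagement tier here is a post-treatment variable shaped by the campaign; conditioning on it would introduce bias rather than remove it. The overall comparison is the causal one.
So P(outcome | do(Campaign C)) is just the pooled rate for Campaign C: 461/1500 = 0.307.

0.31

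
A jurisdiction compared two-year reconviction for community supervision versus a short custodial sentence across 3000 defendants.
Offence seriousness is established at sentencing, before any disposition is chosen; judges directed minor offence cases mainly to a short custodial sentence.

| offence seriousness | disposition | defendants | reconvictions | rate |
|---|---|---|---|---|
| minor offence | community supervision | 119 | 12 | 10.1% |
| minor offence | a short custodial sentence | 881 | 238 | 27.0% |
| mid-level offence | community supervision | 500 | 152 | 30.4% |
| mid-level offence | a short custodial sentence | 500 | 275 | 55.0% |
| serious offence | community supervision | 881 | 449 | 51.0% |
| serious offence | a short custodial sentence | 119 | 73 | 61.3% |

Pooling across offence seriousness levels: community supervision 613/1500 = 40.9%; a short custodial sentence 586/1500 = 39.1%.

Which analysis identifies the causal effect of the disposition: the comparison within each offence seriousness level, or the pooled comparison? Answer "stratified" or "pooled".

stratified

The offence seriousness-specific comparison favours community supervision throughout, but the pooled figures favour a short custodial sentence. The question is whether to condition on offence seriousness.
Offence seriousness is set before the disposition has any effect — it is not caused by the disposition — and it independently drives the outcome. That makes it a confounder, so the causal comparison is within offence seriousness levels.
Within each level — minor offence: 10.1% vs 27.0%; mid-level offence: 30.4% vs 55.0%; serious offence: 51.0% vs 61.3% — community supervision is lower every time.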